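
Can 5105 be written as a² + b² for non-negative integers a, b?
8² + 71² (a=8, b=71)

Factorization: 5105 = 5 × 1021
By Fermat: n is sum of two squares iff every prime p ≡ 3 (mod 4) appears to even power.
All primes ≡ 3 (mod 4) appear to even power.
Search a = 0, 1, 2, … for 5105 - a² a perfect square: first hit at a = 8: 5105 - 64 = 5041 = 71².
5105 = 8² + 71² = 64 + 5041 ✓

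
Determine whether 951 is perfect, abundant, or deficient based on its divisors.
deficient

Proper divisors of 951: sum = 1 + 3 + 317 = 321
Since 321 < 951, 951 is deficient.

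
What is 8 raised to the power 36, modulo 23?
6

Repeated squaring. Binary of 36 = 100100.
8^1 ≡ 8 (mod 23); 8^2 ≡ 18 (mod 23); 8^4 ≡ 2 (mod 23); 8^8 ≡ 4 (mod 23); 8^16 ≡ 16 (mod 23); 8^32 ≡ 3 (mod 23)
8^36 = 8^4 × 8^32 ≡ 6 (mod 23)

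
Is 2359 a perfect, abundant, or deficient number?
deficient

Proper divisors of 2359: sum = 1 + 7 + 337 = 345
Since 345 < 2359, 2359 is deficient.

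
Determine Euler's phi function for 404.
200

404 = 2^2 × 101
φ(n) = n × ∏(1 - 1/p) for each prime p dividing n
φ(404) = 404 × (1 - 1/2) × (1 - 1/101) = 200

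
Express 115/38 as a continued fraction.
[3; 38]

Euclidean algorithm steps:
115 = 3 × 38 + 1
38 = 38 × 1 + 0
Continued fraction: [3; 38]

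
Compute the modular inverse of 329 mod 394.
297

gcd(329, 394) = 1, so the inverse exists.
Extended Euclidean algorithm on (394, 329):
394 = 1 × 329 + 65  ⟹  65 = (1)·394 + (-1)·329
329 = 5 × 65 + 4  ⟹  4 = (-5)·394 + (6)·329
65 = 16 × 4 + 1  ⟹  1 = (81)·394 + (-97)·329
So (-97)·329 ≡ 1 (mod 394), i.e. 329^(-1) ≡ -97 ≡ 297 (mod 394).
Check: 329 × 297 = 97713 ≡ 1 (mod 394)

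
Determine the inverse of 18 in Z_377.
21

gcd(18, 377) = 1, so the inverse exists.
Extended Euclidean algorithm on (377, 18):
377 = 20 × 18 + 17  ⟹  17 = (1)·377 + (-20)·18
18 = 1 × 17 + 1  ⟹  1 = (-1)·377 + (21)·18
So (21)·18 ≡ 1 (mod 377), i.e. 18^(-1) ≡ 21 (mod 377).
Check: 18 × 21 = 378 ≡ 1 (mod 377)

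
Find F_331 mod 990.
419

Matrix identity: Q^n = [[F_(n+1), F_n], [F_n, F_(n-1)]] with Q = [[1,1],[1,0]].
n = 331 = 101001011₂. Square-and-multiply, entries mod 990:
Q^1 = [[1,1],[1,0]]
Q^2 = (Q^1)² = [[2,1],[1,1]]
Q^5 = (Q^2)²·Q = [[8,5],[5,3]]
Q^10 = (Q^5)² = [[89,55],[55,34]]
Q^20 = (Q^10)² = [[56,825],[825,221]]
Q^41 = (Q^20)²·Q = [[496,661],[661,825]]
Q^82 = (Q^41)² = [[827,1],[1,826]]
Q^165 = (Q^82)²·Q = [[503,830],[830,663]]
Q^331 = (Q^165)²·Q = [[969,419],[419,550]]
F_331 mod 990 = Q^331[0][1] = 419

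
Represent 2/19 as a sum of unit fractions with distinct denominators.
1/10 + 1/190

Greedy algorithm:
2/19: ceiling(19/2) = 10, use 1/10
1/190: ceiling(190/1) = 190, use 1/190
Result: 2/19 = 1/10 + 1/190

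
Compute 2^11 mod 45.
23

Repeated squaring. Binary of 11 = 1011.
2^1 ≡ 2 (mod 45); 2^2 ≡ 4 (mod 45); 2^4 ≡ 16 (mod 45); 2^8 ≡ 31 (mod 45)
2^11 = 2^1 × 2^2 × 2^8 ≡ 23 (mod 45)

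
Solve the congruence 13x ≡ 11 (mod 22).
x ≡ 11 (mod 22)

gcd(13, 22) = 1, which divides 11, so solutions exist.
Find 13^(-1) mod 22 by the extended Euclidean algorithm:
22 = 1 × 13 + 9  ⟹  9 = (1)·22 + (-1)·13
13 = 1 × 9 + 4  ⟹  4 = (-1)·22 + (2)·13
9 = 2 × 4 + 1  ⟹  1 = (3)·22 + (-5)·13
So (-5)·13 ≡ 1 (mod 22), i.e. 13^(-1) ≡ -5 ≡ 17 (mod 22).
x ≡ 17 × 11 = 187 ≡ 11 (mod 22).
Check: 13 × 11 = 143 ≡ 11 (mod 22).
Unique solution: x ≡ 11 (mod 22)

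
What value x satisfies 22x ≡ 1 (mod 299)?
68

gcd(22, 299) = 1, so the inverse exists.
Extended Euclidean algorithm on (299, 22):
299 = 13 × 22 + 13  ⟹  13 = (1)·299 + (-13)·22
22 = 1 × 13 + 9  ⟹  9 = (-1)·299 + (14)·22
13 = 1 × 9 + 4  ⟹  4 = (2)·299 + (-27)·22
9 = 2 × 4 + 1  ⟹  1 = (-5)·299 + (68)·22
So (68)·22 ≡ 1 (mod 299), i.e. 22^(-1) ≡ 68 (mod 299).
Check: 22 × 68 = 1496 ≡ 1 (mod 299)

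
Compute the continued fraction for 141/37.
[3; 1, 4, 3, 2]

Euclidean algorithm steps:
141 = 3 × 37 + 30
37 = 1 × 30 + 7
30 = 4 × 7 + 2
7 = 3 × 2 + 1
2 = 2 × 1 + 0
Continued fraction: [3; 1, 4, 3, 2]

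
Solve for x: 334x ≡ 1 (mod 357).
31

gcd(334, 357) = 1, so the inverse exists.
Extended Euclidean algorithm on (357, 334):
357 = 1 × 334 + 23  ⟹  23 = (1)·357 + (-1)·334
334 = 14 × 23 + 12  ⟹  12 = (-14)·357 + (15)·334
23 = 1 × 12 + 11  ⟹  11 = (15)·357 + (-16)·334
12 = 1 × 11 + 1  ⟹  1 = (-29)·357 + (31)·334
So (31)·334 ≡ 1 (mod 357), i.e. 334^(-1) ≡ 31 (mod 357).
Check: 334 × 31 = 10354 ≡ 1 (mod 357)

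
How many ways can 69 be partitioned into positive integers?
3554345

p(n) counts ways to write n as a sum of positive integers (order ignored).
Euler's pentagonal recurrence: p(k) = p(k-1) + p(k-2) - p(k-5) - p(k-7) + p(k-12) + p(k-15) - ... (offsets j(3j∓1)/2, signs ++--, p(0)=1, p(<0)=0).
DP table for k = 0..68: p(0)=1, p(1)=1, p(2)=2, p(3)=3, p(4)=5, p(5)=7, p(6)=11, p(7)=15, p(8)=22, p(9)=30, p(10)=42, p(11)=56, p(12)=77, p(13)=101, p(14)=135, p(15)=176, p(16)=231, p(17)=297, p(18)=385, p(19)=490, p(20)=627, p(21)=792, p(22)=1002, p(23)=1255, p(24)=1575, p(25)=1958, p(26)=2436, p(27)=3010, p(28)=3718, p(29)=4565, p(30)=5604, p(31)=6842, p(32)=8349, p(33)=10143, p(34)=12310, p(35)=14883, p(36)=17977, p(37)=21637, p(38)=26015, p(39)=31185, p(40)=37338, p(41)=44583, p(42)=53174, p(43)=63261, p(44)=75175, p(45)=89134, p(46)=105558, p(47)=124754, p(48)=147273, p(49)=173525, p(50)=204226, p(51)=239943, p(52)=281589, p(53)=329931, p(54)=386155, p(55)=451276, p(56)=526823, p(57)=614154, p(58)=715220, p(59)=831820, p(60)=966467, p(61)=1121505, p(62)=1300156, p(63)=1505499, p(64)=1741630, p(65)=2012558, p(66)=2323520, p(67)=2679689, p(68)=3087735.
Final step: p(69) = p(68) + p(67) - p(64) - p(62) + p(57) + p(54) - p(47) - p(43) + p(34) + p(29) - p(18) - p(12)
= 3087735 + 2679689 - 1741630 - 1300156 + 614154 + 386155 - 124754 - 63261 + 12310 + 4565 - 385 - 77
= 3554345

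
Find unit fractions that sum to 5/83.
1/17 + 1/706 + 1/996166

Greedy algorithm:
5/83: ceiling(83/5) = 17, use 1/17
2/1411: ceiling(1411/2) = 706, use 1/706
1/996166: ceiling(996166/1) = 996166, use 1/996166
Result: 5/83 = 1/17 + 1/706 + 1/996166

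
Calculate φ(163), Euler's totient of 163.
162

163 = 163
φ(n) = n × ∏(1 - 1/p) for each prime p dividing n
φ(163) = 163 × (1 - 1/163) = 162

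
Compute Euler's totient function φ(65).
48

65 = 5 × 13
φ(n) = n × ∏(1 - 1/p) for each prime p dividing n
φ(65) = 65 × (1 - 1/5) × (1 - 1/13) = 48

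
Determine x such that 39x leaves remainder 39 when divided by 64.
x ≡ 1 (mod 64)

gcd(39, 64) = 1, which divides 39, so solutions exist.
Find 39^(-1) mod 64 by the extended Euclidean algorithm:
64 = 1 × 39 + 25  ⟹  25 = (1)·64 + (-1)·39
39 = 1 × 25 + 14  ⟹  14 = (-1)·64 + (2)·39
25 = 1 × 14 + 11  ⟹  11 = (2)·64 + (-3)·39
14 = 1 × 11 + 3  ⟹  3 = (-3)·64 + (5)·39
11 = 3 × 3 + 2  ⟹  2 = (11)·64 + (-18)·39
3 = 1 × 2 + 1  ⟹  1 = (-14)·64 + (23)·39
So (23)·39 ≡ 1 (mod 64), i.e. 39^(-1) ≡ 23 (mod 64).
x ≡ 23 × 39 = 897 ≡ 1 (mod 64).
Check: 39 × 1 = 39 ≡ 39 (mod 64).
Unique solution: x ≡ 1 (mod 64)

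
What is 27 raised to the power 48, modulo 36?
9

Repeated squaring. Binary of 48 = 110000.
27^1 ≡ 27 (mod 36); 27^2 ≡ 9 (mod 36); 27^4 ≡ 9 (mod 36); 27^8 ≡ 9 (mod 36); 27^16 ≡ 9 (mod 36); 27^32 ≡ 9 (mod 36)
27^48 = 27^16 × 27^32 ≡ 9 (mod 36)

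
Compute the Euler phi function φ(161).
132

161 = 7 × 23
φ(n) = n × ∏(1 - 1/p) for each prime p dividing n
φ(161) = 161 × (1 - 1/7) × (1 - 1/23) = 132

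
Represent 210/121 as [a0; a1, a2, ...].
[1; 1, 2, 1, 3, 1, 1, 3]

Euclidean algorithm steps:
210 = 1 × 121 + 89
121 = 1 × 89 + 32
89 = 2 × 32 + 25
32 = 1 × 25 + 7
25 = 3 × 7 + 4
7 = 1 × 4 + 3
4 = 1 × 3 + 1
3 = 3 × 1 + 0
Continued fraction: [1; 1, 2, 1, 3, 1, 1, 3]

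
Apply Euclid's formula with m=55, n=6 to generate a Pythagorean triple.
(2989, 660, 3061)

Euclid's formula: a = m² - n², b = 2mn, c = m² + n²
m = 55, n = 6
a = 55² - 6² = 3025 - 36 = 2989
b = 2 × 55 × 6 = 660
c = 55² + 6² = 3025 + 36 = 3061
Verification: 2989² + 660² = 8934121 + 435600 = 9369721 = 3061² ✓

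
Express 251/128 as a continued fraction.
[1; 1, 24, 1, 1, 2]

Euclidean algorithm steps:
251 = 1 × 128 + 123
128 = 1 × 123 + 5
123 = 24 × 5 + 3
5 = 1 × 3 + 2
3 = 1 × 2 + 1
2 = 2 × 1 + 0
Continued fraction: [1; 1, 24, 1, 1, 2]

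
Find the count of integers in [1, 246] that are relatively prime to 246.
80

246 = 2 × 3 × 41
φ(n) = n × ∏(1 - 1/p) for each prime p dividing n
φ(246) = 246 × (1 - 1/2) × (1 - 1/3) × (1 - 1/41) = 80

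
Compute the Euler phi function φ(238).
96

238 = 2 × 7 × 17
φ(n) = n × ∏(1 - 1/p) for each prime p dividing n
φ(238) = 238 × (1 - 1/2) × (1 - 1/7) × (1 - 1/17) = 96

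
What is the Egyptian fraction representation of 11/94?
1/9 + 1/170 + 1/35955

Greedy algorithm:
11/94: ceiling(94/11) = 9, use 1/9
5/846: ceiling(846/5) = 170, use 1/170
1/35955: ceiling(35955/1) = 35955, use 1/35955
Result: 11/94 = 1/9 + 1/170 + 1/35955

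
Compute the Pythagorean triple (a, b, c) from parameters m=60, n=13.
(3431, 1560, 3769)

Euclid's formula: a = m² - n², b = 2mn, c = m² + n²
m = 60, n = 13
a = 60² - 13² = 3600 - 169 = 3431
b = 2 × 60 × 13 = 1560
c = 60² + 13² = 3600 + 169 = 3769
Verification: 3431² + 1560² = 11771761 + 2433600 = 14205361 = 3769² ✓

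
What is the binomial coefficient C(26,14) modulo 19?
0

Using Lucas' theorem:
Write n=26 and k=14 in base 19:
n in base 19: [1, 7]
k in base 19: [0, 14]
C(26,14) mod 19 = ∏ C(n_i, k_i) mod 19
Digit binomials (mod 19): C(1,0) = 1; C(7,14) = 0 (k_i > n_i)
Product: 1 × 0 = 0 ≡ 0 (mod 19)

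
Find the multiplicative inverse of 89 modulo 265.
134

gcd(89, 265) = 1, so the inverse exists.
Extended Euclidean algorithm on (265, 89):
265 = 2 × 89 + 87  ⟹  87 = (1)·265 + (-2)·89
89 = 1 × 87 + 2  ⟹  2 = (-1)·265 + (3)·89
87 = 43 × 2 + 1  ⟹  1 = (44)·265 + (-131)·89
So (-131)·89 ≡ 1 (mod 265), i.e. 89^(-1) ≡ -131 ≡ 134 (mod 265).
Check: 89 × 134 = 11926 ≡ 1 (mod 265)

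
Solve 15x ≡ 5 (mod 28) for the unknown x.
x ≡ 19 (mod 28)

gcd(15, 28) = 1, which divides 5, so solutions exist.
Find 15^(-1) mod 28 by the extended Euclidean algorithm:
28 = 1 × 15 + 13  ⟹  13 = (1)·28 + (-1)·15
15 = 1 × 13 + 2  ⟹  2 = (-1)·28 + (2)·15
13 = 6 × 2 + 1  ⟹  1 = (7)·28 + (-13)·15
So (-13)·15 ≡ 1 (mod 28), i.e. 15^(-1) ≡ -13 ≡ 15 (mod 28).
x ≡ 15 × 5 = 75 ≡ 19 (mod 28).
Check: 15 × 19 = 285 ≡ 5 (mod 28).
Unique solution: x ≡ 19 (mod 28)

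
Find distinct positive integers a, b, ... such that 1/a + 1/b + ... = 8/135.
1/17 + 1/2295

Greedy algorithm:
8/135: ceiling(135/8) = 17, use 1/17
1/2295: ceiling(2295/1) = 2295, use 1/2295
Result: 8/135 = 1/17 + 1/2295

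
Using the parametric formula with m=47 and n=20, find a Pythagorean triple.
(1809, 1880, 2609)

Euclid's formula: a = m² - n², b = 2mn, c = m² + n²
m = 47, n = 20
a = 47² - 20² = 2209 - 400 = 1809
b = 2 × 47 × 20 = 1880
c = 47² + 20² = 2209 + 400 = 2609
Verification: 1809² + 1880² = 3272481 + 3534400 = 6806881 = 2609² ✓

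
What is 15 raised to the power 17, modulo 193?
156

Repeated squaring. Binary of 17 = 10001.
15^1 ≡ 15 (mod 193); 15^2 ≡ 32 (mod 193); 15^4 ≡ 59 (mod 193); 15^8 ≡ 7 (mod 193); 15^16 ≡ 49 (mod 193)
15^17 = 15^1 × 15^16 ≡ 156 (mod 193)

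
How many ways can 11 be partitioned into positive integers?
56

p(n) counts ways to write n as a sum of positive integers (order ignored).
Euler's pentagonal recurrence: p(k) = p(k-1) + p(k-2) - p(k-5) - p(k-7) + p(k-12) + p(k-15) - ... (offsets j(3j∓1)/2, signs ++--, p(0)=1, p(<0)=0).
DP table for k = 0..10: p(0)=1, p(1)=1, p(2)=2, p(3)=3, p(4)=5, p(5)=7, p(6)=11, p(7)=15, p(8)=22, p(9)=30, p(10)=42.
Final step: p(11) = p(10) + p(9) - p(6) - p(4)
= 42 + 30 - 11 - 5
= 56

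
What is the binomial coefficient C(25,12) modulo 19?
0

Using Lucas' theorem:
Write n=25 and k=12 in base 19:
n in base 19: [1, 6]
k in base 19: [0, 12]
C(25,12) mod 19 = ∏ C(n_i, k_i) mod 19
Digit binomials (mod 19): C(1,0) = 1; C(6,12) = 0 (k_i > n_i)
Product: 1 × 0 = 0 ≡ 0 (mod 19)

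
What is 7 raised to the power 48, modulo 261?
199

Repeated squaring. Binary of 48 = 110000.
7^1 ≡ 7 (mod 261); 7^2 ≡ 49 (mod 261); 7^4 ≡ 52 (mod 261); 7^8 ≡ 94 (mod 261); 7^16 ≡ 223 (mod 261); 7^32 ≡ 139 (mod 261)
7^48 = 7^16 × 7^32 ≡ 199 (mod 261)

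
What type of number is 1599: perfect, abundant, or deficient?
deficient

Proper divisors of 1599: sum = 1 + 3 + 13 + 39 + 41 + 123 + 533 = 753
Since 753 < 1599, 1599 is deficient.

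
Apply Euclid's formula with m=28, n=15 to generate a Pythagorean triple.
(559, 840, 1009)

Euclid's formula: a = m² - n², b = 2mn, c = m² + n²
m = 28, n = 15
a = 28² - 15² = 784 - 225 = 559
b = 2 × 28 × 15 = 840
c = 28² + 15² = 784 + 225 = 1009
Verification: 559² + 840² = 312481 + 705600 = 1018081 = 1009² ✓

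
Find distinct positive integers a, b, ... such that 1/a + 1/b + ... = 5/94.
1/19 + 1/1786

Greedy algorithm:
5/94: ceiling(94/5) = 19, use 1/19
1/1786: ceiling(1786/1) = 1786, use 1/1786
Result: 5/94 = 1/19 + 1/1786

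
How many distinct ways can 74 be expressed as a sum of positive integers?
7089500

p(n) counts ways to write n as a sum of positive integers (order ignored).
Euler's pentagonal recurrence: p(k) = p(k-1) + p(k-2) - p(k-5) - p(k-7) + p(k-12) + p(k-15) - ... (offsets j(3j∓1)/2, signs ++--, p(0)=1, p(<0)=0).
DP table for k = 0..73: p(0)=1, p(1)=1, p(2)=2, p(3)=3, p(4)=5, p(5)=7, p(6)=11, p(7)=15, p(8)=22, p(9)=30, p(10)=42, p(11)=56, p(12)=77, p(13)=101, p(14)=135, p(15)=176, p(16)=231, p(17)=297, p(18)=385, p(19)=490, p(20)=627, p(21)=792, p(22)=1002, p(23)=1255, p(24)=1575, p(25)=1958, p(26)=2436, p(27)=3010, p(28)=3718, p(29)=4565, p(30)=5604, p(31)=6842, p(32)=8349, p(33)=10143, p(34)=12310, p(35)=14883, p(36)=17977, p(37)=21637, p(38)=26015, p(39)=31185, p(40)=37338, p(41)=44583, p(42)=53174, p(43)=63261, p(44)=75175, p(45)=89134, p(46)=105558, p(47)=124754, p(48)=147273, p(49)=173525, p(50)=204226, p(51)=239943, p(52)=281589, p(53)=329931, p(54)=386155, p(55)=451276, p(56)=526823, p(57)=614154, p(58)=715220, p(59)=831820, p(60)=966467, p(61)=1121505, p(62)=1300156, p(63)=1505499, p(64)=1741630, p(65)=2012558, p(66)=2323520, p(67)=2679689, p(68)=3087735, p(69)=3554345, p(70)=4087968, p(71)=4697205, p(72)=5392783, p(73)=6185689.
Final step: p(74) = p(73) + p(72) - p(69) - p(67) + p(62) + p(59) - p(52) - p(48) + p(39) + p(34) - p(23) - p(17) + p(4)
= 6185689 + 5392783 - 3554345 - 2679689 + 1300156 + 831820 - 281589 - 147273 + 31185 + 12310 - 1255 - 297 + 5
= 7089500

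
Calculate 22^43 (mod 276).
160

Repeated squaring. Binary of 43 = 101011.
22^1 ≡ 22 (mod 276); 22^2 ≡ 208 (mod 276); 22^4 ≡ 208 (mod 276); 22^8 ≡ 208 (mod 276); 22^16 ≡ 208 (mod 276); 22^32 ≡ 208 (mod 276)
22^43 = 22^1 × 22^2 × 22^8 × 22^32 ≡ 160 (mod 276)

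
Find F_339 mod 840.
506

Matrix identity: Q^n = [[F_(n+1), F_n], [F_n, F_(n-1)]] with Q = [[1,1],[1,0]].
n = 339 = 101010011₂. Square-and-multiply, entries mod 840:
Q^1 = [[1,1],[1,0]]
Q^2 = (Q^1)² = [[2,1],[1,1]]
Q^5 = (Q^2)²·Q = [[8,5],[5,3]]
Q^10 = (Q^5)² = [[89,55],[55,34]]
Q^21 = (Q^10)²·Q = [[71,26],[26,45]]
Q^42 = (Q^21)² = [[677,496],[496,181]]
Q^84 = (Q^42)² = [[425,528],[528,737]]
Q^169 = (Q^84)²·Q = [[265,769],[769,336]]
Q^339 = (Q^169)²·Q = [[675,506],[506,169]]
F_339 mod 840 = Q^339[0][1] = 506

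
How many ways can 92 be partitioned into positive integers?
72533807

p(n) counts ways to write n as a sum of positive integers (order ignored).
Euler's pentagonal recurrence: p(k) = p(k-1) + p(k-2) - p(k-5) - p(k-7) + p(k-12) + p(k-15) - ... (offsets j(3j∓1)/2, signs ++--, p(0)=1, p(<0)=0).
DP table for k = 0..91: p(0)=1, p(1)=1, p(2)=2, p(3)=3, p(4)=5, p(5)=7, p(6)=11, p(7)=15, p(8)=22, p(9)=30, p(10)=42, p(11)=56, p(12)=77, p(13)=101, p(14)=135, p(15)=176, p(16)=231, p(17)=297, p(18)=385, p(19)=490, p(20)=627, p(21)=792, p(22)=1002, p(23)=1255, p(24)=1575, p(25)=1958, p(26)=2436, p(27)=3010, p(28)=3718, p(29)=4565, p(30)=5604, p(31)=6842, p(32)=8349, p(33)=10143, p(34)=12310, p(35)=14883, p(36)=17977, p(37)=21637, p(38)=26015, p(39)=31185, p(40)=37338, p(41)=44583, p(42)=53174, p(43)=63261, p(44)=75175, p(45)=89134, p(46)=105558, p(47)=124754, p(48)=147273, p(49)=173525, p(50)=204226, p(51)=239943, p(52)=281589, p(53)=329931, p(54)=386155, p(55)=451276, p(56)=526823, p(57)=614154, p(58)=715220, p(59)=831820, p(60)=966467, p(61)=1121505, p(62)=1300156, p(63)=1505499, p(64)=1741630, p(65)=2012558, p(66)=2323520, p(67)=2679689, p(68)=3087735, p(69)=3554345, p(70)=4087968, p(71)=4697205, p(72)=5392783, p(73)=6185689, p(74)=7089500, p(75)=8118264, p(76)=9289091, p(77)=10619863, p(78)=12132164, p(79)=13848650, p(80)=15796476, p(81)=18004327, p(82)=20506255, p(83)=23338469, p(84)=26543660, p(85)=30167357, p(86)=34262962, p(87)=38887673, p(88)=44108109, p(89)=49995925, p(90)=56634173, p(91)=64112359.
Final step: p(92) = p(91) + p(90) - p(87) - p(85) + p(80) + p(77) - p(70) - p(66) + p(57) + p(52) - p(41) - p(35) + p(22) + p(15) - p(0)
= 64112359 + 56634173 - 38887673 - 30167357 + 15796476 + 10619863 - 4087968 - 2323520 + 614154 + 281589 - 44583 - 14883 + 1002 + 176 - 1
= 72533807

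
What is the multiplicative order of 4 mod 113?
14

113 is prime, so ord(4) divides φ(113) = 112.
Divisors of 112: 1, 2, 4, 7, 8, 14, 16, 28, 56, 112.
Repeated squaring: 4^1 ≡ 4, 4^2 ≡ 16, 4^4 ≡ 30, 4^8 ≡ 109, 4^16 ≡ 16, 4^32 ≡ 30, 4^64 ≡ 109 (mod 113).
Test 4^d mod 113 for each divisor d in increasing order:
4^1 ≡ 4
4^2 ≡ 16
4^4 ≡ 30
4^7 = 4^4·4^2·4^1 ≡ 112
4^8 ≡ 109
4^14 = 4^8·4^4·4^2 ≡ 1  ← first divisor giving 1
The order is 14.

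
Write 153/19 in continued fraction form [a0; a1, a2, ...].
[8; 19]

Euclidean algorithm steps:
153 = 8 × 19 + 1
19 = 19 × 1 + 0
Continued fraction: [8; 19]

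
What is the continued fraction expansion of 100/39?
[2; 1, 1, 3, 2, 2]

Euclidean algorithm steps:
100 = 2 × 39 + 22
39 = 1 × 22 + 17
22 = 1 × 17 + 5
17 = 3 × 5 + 2
5 = 2 × 2 + 1
2 = 2 × 1 + 0
Continued fraction: [2; 1, 1, 3, 2, 2]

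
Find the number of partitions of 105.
342325709

p(n) counts ways to write n as a sum of positive integers (order ignored).
Euler's pentagonal recurrence: p(k) = p(k-1) + p(k-2) - p(k-5) - p(k-7) + p(k-12) + p(k-15) - ... (offsets j(3j∓1)/2, signs ++--, p(0)=1, p(<0)=0).
DP table for k = 0..104: p(0)=1, p(1)=1, p(2)=2, p(3)=3, p(4)=5, p(5)=7, p(6)=11, p(7)=15, p(8)=22, p(9)=30, p(10)=42, p(11)=56, p(12)=77, p(13)=101, p(14)=135, p(15)=176, p(16)=231, p(17)=297, p(18)=385, p(19)=490, p(20)=627, p(21)=792, p(22)=1002, p(23)=1255, p(24)=1575, p(25)=1958, p(26)=2436, p(27)=3010, p(28)=3718, p(29)=4565, p(30)=5604, p(31)=6842, p(32)=8349, p(33)=10143, p(34)=12310, p(35)=14883, p(36)=17977, p(37)=21637, p(38)=26015, p(39)=31185, p(40)=37338, p(41)=44583, p(42)=53174, p(43)=63261, p(44)=75175, p(45)=89134, p(46)=105558, p(47)=124754, p(48)=147273, p(49)=173525, p(50)=204226, p(51)=239943, p(52)=281589, p(53)=329931, p(54)=386155, p(55)=451276, p(56)=526823, p(57)=614154, p(58)=715220, p(59)=831820, p(60)=966467, p(61)=1121505, p(62)=1300156, p(63)=1505499, p(64)=1741630, p(65)=2012558, p(66)=2323520, p(67)=2679689, p(68)=3087735, p(69)=3554345, p(70)=4087968, p(71)=4697205, p(72)=5392783, p(73)=6185689, p(74)=7089500, p(75)=8118264, p(76)=9289091, p(77)=10619863, p(78)=12132164, p(79)=13848650, p(80)=15796476, p(81)=18004327, p(82)=20506255, p(83)=23338469, p(84)=26543660, p(85)=30167357, p(86)=34262962, p(87)=38887673, p(88)=44108109, p(89)=49995925, p(90)=56634173, p(91)=64112359, p(92)=72533807, p(93)=82010177, p(94)=92669720, p(95)=104651419, p(96)=118114304, p(97)=133230930, p(98)=150198136, p(99)=169229875, p(100)=190569292, p(101)=214481126, p(102)=241265379, p(103)=271248950, p(104)=304801365.
Final step: p(105) = p(104) + p(103) - p(100) - p(98) + p(93) + p(90) - p(83) - p(79) + p(70) + p(65) - p(54) - p(48) + p(35) + p(28) - p(13) - p(5)
= 304801365 + 271248950 - 190569292 - 150198136 + 82010177 + 56634173 - 23338469 - 13848650 + 4087968 + 2012558 - 386155 - 147273 + 14883 + 3718 - 101 - 7
= 342325709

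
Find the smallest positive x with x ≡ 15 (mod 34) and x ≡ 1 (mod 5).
151

Using Chinese Remainder Theorem:
M = 34 × 5 = 170
M1 = 5, M2 = 34
y1 = 5^(-1) mod 34 = 7
y2 = 34^(-1) mod 5 = 4
x = (15×5×7 + 1×34×4) mod 170 = 151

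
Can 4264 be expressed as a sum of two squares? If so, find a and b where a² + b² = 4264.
30² + 58² (a=30, b=58)

Factorization: 4264 = 2^3 × 13 × 41
By Fermat: n is sum of two squares iff every prime p ≡ 3 (mod 4) appears to even power.
All primes ≡ 3 (mod 4) appear to even power.
Search a = 0, 1, 2, … for 4264 - a² a perfect square: first hit at a = 30: 4264 - 900 = 3364 = 58².
4264 = 30² + 58² = 900 + 3364 ✓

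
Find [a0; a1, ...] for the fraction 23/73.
[0; 3, 5, 1, 3]

Euclidean algorithm steps:
23 = 0 × 73 + 23
73 = 3 × 23 + 4
23 = 5 × 4 + 3
4 = 1 × 3 + 1
3 = 3 × 1 + 0
Continued fraction: [0; 3, 5, 1, 3]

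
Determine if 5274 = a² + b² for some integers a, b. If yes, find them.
45² + 57² (a=45, b=57)

Factorization: 5274 = 2 × 3^2 × 293
By Fermat: n is sum of two squares iff every prime p ≡ 3 (mod 4) appears to even power.
All primes ≡ 3 (mod 4) appear to even power.
Search a = 0, 1, 2, … for 5274 - a² a perfect square: first hit at a = 45: 5274 - 2025 = 3249 = 57².
5274 = 45² + 57² = 2025 + 3249 ✓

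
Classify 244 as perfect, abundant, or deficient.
deficient

Proper divisors of 244: sum = 1 + 2 + 4 + 61 + 122 = 190
Since 190 < 244, 244 is deficient.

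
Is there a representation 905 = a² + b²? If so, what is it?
8² + 29² (a=8, b=29)

Factorization: 905 = 5 × 181
By Fermat: n is sum of two squares iff every prime p ≡ 3 (mod 4) appears to even power.
All primes ≡ 3 (mod 4) appear to even power.
Search a = 0, 1, 2, … for 905 - a² a perfect square: first hit at a = 8: 905 - 64 = 841 = 29².
905 = 8² + 29² = 64 + 841 ✓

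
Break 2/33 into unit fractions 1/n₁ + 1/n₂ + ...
1/17 + 1/561

Greedy algorithm:
2/33: ceiling(33/2) = 17, use 1/17
1/561: ceiling(561/1) = 561, use 1/561
Result: 2/33 = 1/17 + 1/561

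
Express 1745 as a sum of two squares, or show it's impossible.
8² + 41² (a=8, b=41)

Factorization: 1745 = 5 × 349
By Fermat: n is sum of two squares iff every prime p ≡ 3 (mod 4) appears to even power.
All primes ≡ 3 (mod 4) appear to even power.
Search a = 0, 1, 2, … for 1745 - a² a perfect square: first hit at a = 8: 1745 - 64 = 1681 = 41².
1745 = 8² + 41² = 64 + 1681 ✓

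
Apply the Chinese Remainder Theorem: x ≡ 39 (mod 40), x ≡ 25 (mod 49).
319

Using Chinese Remainder Theorem:
M = 40 × 49 = 1960
M1 = 49, M2 = 40
y1 = 49^(-1) mod 40 = 9
y2 = 40^(-1) mod 49 = 38
x = (39×49×9 + 25×40×38) mod 1960 = 319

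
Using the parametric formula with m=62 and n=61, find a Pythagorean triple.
(123, 7564, 7565)

Euclid's formula: a = m² - n², b = 2mn, c = m² + n²
m = 62, n = 61
a = 62² - 61² = 3844 - 3721 = 123
b = 2 × 62 × 61 = 7564
c = 62² + 61² = 3844 + 3721 = 7565
Verification: 123² + 7564² = 15129 + 57214096 = 57229225 = 7565² ✓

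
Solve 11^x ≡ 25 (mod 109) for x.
76

Baby-step giant-step with step n = ⌈√109⌉ = 11.
Baby steps 11^j mod 109 (j:value) for j=0..10: 0:1, 1:11, 2:12, 3:23, 4:35, 5:58, 6:93, 7:42, 8:26, 9:68, 10:94.
Giant-step multiplier: 11^(-11) ≡ 11^(108-11) = 11^97 ≡ 72 (mod 109).
Giant steps γ_i = 25·72^i mod 109: γ_0=25, γ_1=56, γ_2=108, γ_3=37, γ_4=48, γ_5=77, γ_6=94 (in table at j=10).
x = i·n + j = 6·11 + 10 = 76.
Check: 11^76 ≡ 25 (mod 109).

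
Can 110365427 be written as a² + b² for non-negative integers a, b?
Not possible

Factorization: 110365427 = 101 × 103^3
By Fermat: n is sum of two squares iff every prime p ≡ 3 (mod 4) appears to even power.
Prime(s) ≡ 3 (mod 4) with odd exponent: [(103, 3)]
Therefore 110365427 cannot be expressed as a² + b².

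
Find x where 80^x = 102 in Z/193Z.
109

Baby-step giant-step with step n = ⌈√193⌉ = 14.
Baby steps 80^j mod 193 (j:value) for j=0..13: 0:1, 1:80, 2:31, 3:164, 4:189, 5:66, 6:69, 7:116, 8:16, 9:122, 10:110, 11:115, 12:129, 13:91.
Giant-step multiplier: 80^(-14) ≡ 80^(192-14) = 80^178 ≡ 25 (mod 193).
Giant steps γ_i = 102·25^i mod 193: γ_0=102, γ_1=41, γ_2=60, γ_3=149, γ_4=58, γ_5=99, γ_6=159, γ_7=115 (in table at j=11).
x = i·n + j = 7·14 + 11 = 109.
Check: 80^109 ≡ 102 (mod 193).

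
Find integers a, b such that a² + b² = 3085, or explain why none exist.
13² + 54² (a=13, b=54)

Factorization: 3085 = 5 × 617
By Fermat: n is sum of two squares iff every prime p ≡ 3 (mod 4) appears to even power.
All primes ≡ 3 (mod 4) appear to even power.
Search a = 0, 1, 2, … for 3085 - a² a perfect square: first hit at a = 13: 3085 - 169 = 2916 = 54².
3085 = 13² + 54² = 169 + 2916 ✓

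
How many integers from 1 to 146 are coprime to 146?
72

146 = 2 × 73
φ(n) = n × ∏(1 - 1/p) for each prime p dividing n
φ(146) = 146 × (1 - 1/2) × (1 - 1/73) = 72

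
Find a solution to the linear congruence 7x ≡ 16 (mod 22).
x ≡ 18 (mod 22)

gcd(7, 22) = 1, which divides 16, so solutions exist.
Find 7^(-1) mod 22 by the extended Euclidean algorithm:
22 = 3 × 7 + 1  ⟹  1 = (1)·22 + (-3)·7
So (-3)·7 ≡ 1 (mod 22), i.e. 7^(-1) ≡ -3 ≡ 19 (mod 22).
x ≡ 19 × 16 = 304 ≡ 18 (mod 22).
Check: 7 × 18 = 126 ≡ 16 (mod 22).
Unique solution: x ≡ 18 (mod 22)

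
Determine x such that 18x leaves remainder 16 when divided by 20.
x ≡ 2 (mod 10)

gcd(18, 20) = 2, which divides 16, so solutions exist.
Divide through by 2: 9x ≡ 8 (mod 10).
Find 9^(-1) mod 10 by the extended Euclidean algorithm:
10 = 1 × 9 + 1  ⟹  1 = (1)·10 + (-1)·9
So (-1)·9 ≡ 1 (mod 10), i.e. 9^(-1) ≡ -1 ≡ 9 (mod 10).
x ≡ 9 × 8 = 72 ≡ 2 (mod 10).
Check: 18 × 2 = 36 ≡ 16 (mod 20).
x ≡ 2 (mod 10), giving 2 solutions mod 20.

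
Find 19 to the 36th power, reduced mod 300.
181

Repeated squaring. Binary of 36 = 100100.
19^1 ≡ 19 (mod 300); 19^2 ≡ 61 (mod 300); 19^4 ≡ 121 (mod 300); 19^8 ≡ 241 (mod 300); 19^16 ≡ 181 (mod 300); 19^32 ≡ 61 (mod 300)
19^36 = 19^4 × 19^32 ≡ 181 (mod 300)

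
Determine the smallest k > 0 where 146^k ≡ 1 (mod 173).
172

173 is prime, so ord(146) divides φ(173) = 172.
Divisors of 172: 1, 2, 4, 43, 86, 172.
Repeated squaring: 146^1 ≡ 146, 146^2 ≡ 37, 146^4 ≡ 158, 146^8 ≡ 52, 146^16 ≡ 109, 146^32 ≡ 117, 146^64 ≡ 22, 146^128 ≡ 138 (mod 173).
Test 146^d mod 173 for each divisor d in increasing order:
146^1 ≡ 146
146^2 ≡ 37
146^4 ≡ 158
146^43 = 146^32·146^8·146^2·146^1 ≡ 93
146^86 = 146^64·146^16·146^4·146^2 ≡ 172
146^172 = 146^128·146^32·146^8·146^4 ≡ 1  ← first divisor giving 1
The order is 172.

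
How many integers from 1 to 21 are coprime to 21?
12

21 = 3 × 7
φ(n) = n × ∏(1 - 1/p) for each prime p dividing n
φ(21) = 21 × (1 - 1/3) × (1 - 1/7) = 12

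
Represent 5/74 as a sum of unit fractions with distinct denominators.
1/15 + 1/1110

Greedy algorithm:
5/74: ceiling(74/5) = 15, use 1/15
1/1110: ceiling(1110/1) = 1110, use 1/1110
Result: 5/74 = 1/15 + 1/1110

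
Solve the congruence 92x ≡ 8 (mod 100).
x ≡ 24 (mod 25)

gcd(92, 100) = 4, which divides 8, so solutions exist.
Divide through by 4: 23x ≡ 2 (mod 25).
Find 23^(-1) mod 25 by the extended Euclidean algorithm:
25 = 1 × 23 + 2  ⟹  2 = (1)·25 + (-1)·23
23 = 11 × 2 + 1  ⟹  1 = (-11)·25 + (12)·23
So (12)·23 ≡ 1 (mod 25), i.e. 23^(-1) ≡ 12 (mod 25).
x ≡ 12 × 2 = 24 ≡ 24 (mod 25).
Check: 92 × 24 = 2208 ≡ 8 (mod 100).
x ≡ 24 (mod 25), giving 4 solutions mod 100.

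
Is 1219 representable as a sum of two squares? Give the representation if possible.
Not possible

Factorization: 1219 = 23 × 53
By Fermat: n is sum of two squares iff every prime p ≡ 3 (mod 4) appears to even power.
Prime(s) ≡ 3 (mod 4) with odd exponent: [(23, 1)]
Therefore 1219 cannot be expressed as a² + b².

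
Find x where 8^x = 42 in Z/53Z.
28

Baby-step giant-step with step n = ⌈√53⌉ = 8.
Baby steps 8^j mod 53 (j:value) for j=0..7: 0:1, 1:8, 2:11, 3:35, 4:15, 5:14, 6:6, 7:48.
Giant-step multiplier: 8^(-8) ≡ 8^(52-8) = 8^44 ≡ 49 (mod 53).
Giant steps γ_i = 42·49^i mod 53: γ_0=42, γ_1=44, γ_2=36, γ_3=15 (in table at j=4).
x = i·n + j = 3·8 + 4 = 28.
Check: 8^28 ≡ 42 (mod 53).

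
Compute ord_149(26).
74

149 is prime, so ord(26) divides φ(149) = 148.
Divisors of 148: 1, 2, 4, 37, 74, 148.
Repeated squaring: 26^1 ≡ 26, 26^2 ≡ 80, 26^4 ≡ 142, 26^8 ≡ 49, 26^16 ≡ 17, 26^32 ≡ 140, 26^64 ≡ 81, 26^128 ≡ 5 (mod 149).
Test 26^d mod 149 for each divisor d in increasing order:
26^1 ≡ 26
26^2 ≡ 80
26^4 ≡ 142
26^37 = 26^32·26^4·26^1 ≡ 148
26^74 = 26^64·26^8·26^2 ≡ 1  ← first divisor giving 1
The order is 74.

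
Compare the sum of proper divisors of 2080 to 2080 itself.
abundant

Proper divisors of 2080: sum = 1 + 2 + 4 + 5 + 8 + 10 + 13 + 16 + ... + 260 + 416 + 520 + 1040 (23 divisors) = 3212
Since 3212 > 2080, 2080 is abundant.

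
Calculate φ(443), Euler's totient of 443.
442

443 = 443
φ(n) = n × ∏(1 - 1/p) for each prime p dividing n
φ(443) = 443 × (1 - 1/443) = 442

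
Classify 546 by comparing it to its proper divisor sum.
abundant

Proper divisors of 546: sum = 1 + 2 + 3 + 6 + 7 + 13 + 14 + 21 + 26 + 39 + 42 + 78 + 91 + 182 + 273 = 798
Since 798 > 546, 546 is abundant.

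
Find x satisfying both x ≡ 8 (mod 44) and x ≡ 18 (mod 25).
668

Using Chinese Remainder Theorem:
M = 44 × 25 = 1100
M1 = 25, M2 = 44
y1 = 25^(-1) mod 44 = 37
y2 = 44^(-1) mod 25 = 4
x = (8×25×37 + 18×44×4) mod 1100 = 668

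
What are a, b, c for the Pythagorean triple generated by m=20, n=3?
(391, 120, 409)

Euclid's formula: a = m² - n², b = 2mn, c = m² + n²
m = 20, n = 3
a = 20² - 3² = 400 - 9 = 391
b = 2 × 20 × 3 = 120
c = 20² + 3² = 400 + 9 = 409
Verification: 391² + 120² = 152881 + 14400 = 167281 = 409² ✓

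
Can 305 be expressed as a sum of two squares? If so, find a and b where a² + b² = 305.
4² + 17² (a=4, b=17)

Factorization: 305 = 5 × 61
By Fermat: n is sum of two squares iff every prime p ≡ 3 (mod 4) appears to even power.
All primes ≡ 3 (mod 4) appear to even power.
Search a = 0, 1, 2, … for 305 - a² a perfect square: first hit at a = 4: 305 - 16 = 289 = 17².
305 = 4² + 17² = 16 + 289 ✓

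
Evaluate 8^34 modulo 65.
64

Repeated squaring. Binary of 34 = 100010.
8^1 ≡ 8 (mod 65); 8^2 ≡ 64 (mod 65); 8^4 ≡ 1 (mod 65); 8^8 ≡ 1 (mod 65); 8^16 ≡ 1 (mod 65); 8^32 ≡ 1 (mod 65)
8^34 = 8^2 × 8^32 ≡ 64 (mod 65)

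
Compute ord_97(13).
96

97 is prime, so ord(13) divides φ(97) = 96.
Divisors of 96: 1, 2, 3, 4, 6, 8, 12, 16, 24, 32, 48, 96.
Repeated squaring: 13^1 ≡ 13, 13^2 ≡ 72, 13^4 ≡ 43, 13^8 ≡ 6, 13^16 ≡ 36, 13^32 ≡ 35, 13^64 ≡ 61 (mod 97).
Test 13^d mod 97 for each divisor d in increasing order:
13^1 ≡ 13
13^2 ≡ 72
13^3 = 13^2·13^1 ≡ 63
13^4 ≡ 43
13^6 = 13^4·13^2 ≡ 89
13^8 ≡ 6
13^12 = 13^8·13^4 ≡ 64
13^16 ≡ 36
13^24 = 13^16·13^8 ≡ 22
13^32 ≡ 35
13^48 = 13^32·13^16 ≡ 96
13^96 = 13^64·13^32 ≡ 1  ← first divisor giving 1
The order is 96.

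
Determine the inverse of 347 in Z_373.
43

gcd(347, 373) = 1, so the inverse exists.
Extended Euclidean algorithm on (373, 347):
373 = 1 × 347 + 26  ⟹  26 = (1)·373 + (-1)·347
347 = 13 × 26 + 9  ⟹  9 = (-13)·373 + (14)·347
26 = 2 × 9 + 8  ⟹  8 = (27)·373 + (-29)·347
9 = 1 × 8 + 1  ⟹  1 = (-40)·373 + (43)·347
So (43)·347 ≡ 1 (mod 373), i.e. 347^(-1) ≡ 43 (mod 373).
Check: 347 × 43 = 14921 ≡ 1 (mod 373)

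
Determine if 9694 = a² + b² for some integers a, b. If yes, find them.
Not possible

Factorization: 9694 = 2 × 37 × 131
By Fermat: n is sum of two squares iff every prime p ≡ 3 (mod 4) appears to even power.
Prime(s) ≡ 3 (mod 4) with odd exponent: [(131, 1)]
Therefore 9694 cannot be expressed as a² + b².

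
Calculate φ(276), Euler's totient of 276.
88

276 = 2^2 × 3 × 23
φ(n) = n × ∏(1 - 1/p) for each prime p dividing n
φ(276) = 276 × (1 - 1/2) × (1 - 1/3) × (1 - 1/23) = 88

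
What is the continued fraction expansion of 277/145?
[1; 1, 10, 6, 2]

Euclidean algorithm steps:
277 = 1 × 145 + 132
145 = 1 × 132 + 13
132 = 10 × 13 + 2
13 = 6 × 2 + 1
2 = 2 × 1 + 0
Continued fraction: [1; 1, 10, 6, 2]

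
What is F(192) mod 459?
450

Matrix identity: Q^n = [[F_(n+1), F_n], [F_n, F_(n-1)]] with Q = [[1,1],[1,0]].
n = 192 = 11000000₂. Square-and-multiply, entries mod 459:
Q^1 = [[1,1],[1,0]]
Q^3 = (Q^1)²·Q = [[3,2],[2,1]]
Q^6 = (Q^3)² = [[13,8],[8,5]]
Q^12 = (Q^6)² = [[233,144],[144,89]]
Q^24 = (Q^12)² = [[208,9],[9,199]]
Q^48 = (Q^24)² = [[199,450],[450,208]]
Q^96 = (Q^48)² = [[208,9],[9,199]]
Q^192 = (Q^96)² = [[199,450],[450,208]]
F_192 mod 459 = Q^192[0][1] = 450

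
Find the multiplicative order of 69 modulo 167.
166

167 is prime, so ord(69) divides φ(167) = 166.
Divisors of 166: 1, 2, 83, 166.
Repeated squaring: 69^1 ≡ 69, 69^2 ≡ 85, 69^4 ≡ 44, 69^8 ≡ 99, 69^16 ≡ 115, 69^32 ≡ 32, 69^64 ≡ 22, 69^128 ≡ 150 (mod 167).
Test 69^d mod 167 for each divisor d in increasing order:
69^1 ≡ 69
69^2 ≡ 85
69^83 = 69^64·69^16·69^2·69^1 ≡ 166
69^166 = 69^128·69^32·69^4·69^2 ≡ 1  ← first divisor giving 1
The order is 166.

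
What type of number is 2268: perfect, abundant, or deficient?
abundant

Proper divisors of 2268: sum = 1 + 2 + 3 + 4 + 6 + 7 + 9 + 12 + ... + 378 + 567 + 756 + 1134 (29 divisors) = 4508
Since 4508 > 2268, 2268 is abundant.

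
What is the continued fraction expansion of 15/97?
[0; 6, 2, 7]

Euclidean algorithm steps:
15 = 0 × 97 + 15
97 = 6 × 15 + 7
15 = 2 × 7 + 1
7 = 7 × 1 + 0
Continued fraction: [0; 6, 2, 7]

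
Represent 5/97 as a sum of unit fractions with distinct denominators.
1/20 + 1/647 + 1/1255180

Greedy algorithm:
5/97: ceiling(97/5) = 20, use 1/20
3/1940: ceiling(1940/3) = 647, use 1/647
1/1255180: ceiling(1255180/1) = 1255180, use 1/1255180
Result: 5/97 = 1/20 + 1/647 + 1/1255180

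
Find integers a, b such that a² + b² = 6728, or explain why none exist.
2² + 82² (a=2, b=82)

Factorization: 6728 = 2^3 × 29^2
By Fermat: n is sum of two squares iff every prime p ≡ 3 (mod 4) appears to even power.
All primes ≡ 3 (mod 4) appear to even power.
Search a = 0, 1, 2, … for 6728 - a² a perfect square: first hit at a = 2: 6728 - 4 = 6724 = 82².
6728 = 2² + 82² = 4 + 6724 ✓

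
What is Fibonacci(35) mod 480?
425

Matrix identity: Q^n = [[F_(n+1), F_n], [F_n, F_(n-1)]] with Q = [[1,1],[1,0]].
n = 35 = 100011₂. Square-and-multiply, entries mod 480:
Q^1 = [[1,1],[1,0]]
Q^2 = (Q^1)² = [[2,1],[1,1]]
Q^4 = (Q^2)² = [[5,3],[3,2]]
Q^8 = (Q^4)² = [[34,21],[21,13]]
Q^17 = (Q^8)²·Q = [[184,157],[157,27]]
Q^35 = (Q^17)²·Q = [[432,425],[425,7]]
F_35 mod 480 = Q^35[0][1] = 425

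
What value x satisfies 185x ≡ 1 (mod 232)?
153

gcd(185, 232) = 1, so the inverse exists.
Extended Euclidean algorithm on (232, 185):
232 = 1 × 185 + 47  ⟹  47 = (1)·232 + (-1)·185
185 = 3 × 47 + 44  ⟹  44 = (-3)·232 + (4)·185
47 = 1 × 44 + 3  ⟹  3 = (4)·232 + (-5)·185
44 = 14 × 3 + 2  ⟹  2 = (-59)·232 + (74)·185
3 = 1 × 2 + 1  ⟹  1 = (63)·232 + (-79)·185
So (-79)·185 ≡ 1 (mod 232), i.e. 185^(-1) ≡ -79 ≡ 153 (mod 232).
Check: 185 × 153 = 28305 ≡ 1 (mod 232)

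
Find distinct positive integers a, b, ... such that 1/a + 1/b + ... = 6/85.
1/15 + 1/255

Greedy algorithm:
6/85: ceiling(85/6) = 15, use 1/15
1/255: ceiling(255/1) = 255, use 1/255
Result: 6/85 = 1/15 + 1/255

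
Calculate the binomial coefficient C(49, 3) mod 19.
13

Using Lucas' theorem:
Write n=49 and k=3 in base 19:
n in base 19: [2, 11]
k in base 19: [0, 3]
C(49,3) mod 19 = ∏ C(n_i, k_i) mod 19
Digit binomials (mod 19): C(2,0) = 1; C(11,3) = 165 ≡ 13
Product: 1 × 13 = 13 ≡ 13 (mod 19)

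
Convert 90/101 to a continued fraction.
[0; 1, 8, 5, 2]

Euclidean algorithm steps:
90 = 0 × 101 + 90
101 = 1 × 90 + 11
90 = 8 × 11 + 2
11 = 5 × 2 + 1
2 = 2 × 1 + 0
Continued fraction: [0; 1, 8, 5, 2]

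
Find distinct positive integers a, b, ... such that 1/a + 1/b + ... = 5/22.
1/5 + 1/37 + 1/4070

Greedy algorithm:
5/22: ceiling(22/5) = 5, use 1/5
3/110: ceiling(110/3) = 37, use 1/37
1/4070: ceiling(4070/1) = 4070, use 1/4070
Result: 5/22 = 1/5 + 1/37 + 1/4070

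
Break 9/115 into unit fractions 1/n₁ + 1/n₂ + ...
1/13 + 1/748 + 1/1118260

Greedy algorithm:
9/115: ceiling(115/9) = 13, use 1/13
2/1495: ceiling(1495/2) = 748, use 1/748
1/1118260: ceiling(1118260/1) = 1118260, use 1/1118260
Result: 9/115 = 1/13 + 1/748 + 1/1118260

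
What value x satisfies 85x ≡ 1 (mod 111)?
64

gcd(85, 111) = 1, so the inverse exists.
Extended Euclidean algorithm on (111, 85):
111 = 1 × 85 + 26  ⟹  26 = (1)·111 + (-1)·85
85 = 3 × 26 + 7  ⟹  7 = (-3)·111 + (4)·85
26 = 3 × 7 + 5  ⟹  5 = (10)·111 + (-13)·85
7 = 1 × 5 + 2  ⟹  2 = (-13)·111 + (17)·85
5 = 2 × 2 + 1  ⟹  1 = (36)·111 + (-47)·85
So (-47)·85 ≡ 1 (mod 111), i.e. 85^(-1) ≡ -47 ≡ 64 (mod 111).
Check: 85 × 64 = 5440 ≡ 1 (mod 111)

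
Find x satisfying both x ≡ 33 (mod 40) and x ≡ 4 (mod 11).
433

Using Chinese Remainder Theorem:
M = 40 × 11 = 440
M1 = 11, M2 = 40
y1 = 11^(-1) mod 40 = 11
y2 = 40^(-1) mod 11 = 8
x = (33×11×11 + 4×40×8) mod 440 = 433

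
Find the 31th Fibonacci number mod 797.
136

Matrix identity: Q^n = [[F_(n+1), F_n], [F_n, F_(n-1)]] with Q = [[1,1],[1,0]].
n = 31 = 11111₂. Square-and-multiply, entries mod 797:
Q^1 = [[1,1],[1,0]]
Q^3 = (Q^1)²·Q = [[3,2],[2,1]]
Q^7 = (Q^3)²·Q = [[21,13],[13,8]]
Q^15 = (Q^7)²·Q = [[190,610],[610,377]]
Q^31 = (Q^15)²·Q = [[108,136],[136,769]]
F_31 mod 797 = Q^31[0][1] = 136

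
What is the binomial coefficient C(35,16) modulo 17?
0

Using Lucas' theorem:
Write n=35 and k=16 in base 17:
n in base 17: [2, 1]
k in base 17: [0, 16]
C(35,16) mod 17 = ∏ C(n_i, k_i) mod 17
Digit binomials (mod 17): C(2,0) = 1; C(1,16) = 0 (k_i > n_i)
Product: 1 × 0 = 0 ≡ 0 (mod 17)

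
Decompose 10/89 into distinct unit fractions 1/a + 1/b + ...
1/9 + 1/801

Greedy algorithm:
10/89: ceiling(89/10) = 9, use 1/9
1/801: ceiling(801/1) = 801, use 1/801
Result: 10/89 = 1/9 + 1/801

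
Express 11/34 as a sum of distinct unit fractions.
1/4 + 1/14 + 1/476

Greedy algorithm:
11/34: ceiling(34/11) = 4, use 1/4
5/68: ceiling(68/5) = 14, use 1/14
1/476: ceiling(476/1) = 476, use 1/476
Result: 11/34 = 1/4 + 1/14 + 1/476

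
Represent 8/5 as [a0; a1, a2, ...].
[1; 1, 1, 2]

Euclidean algorithm steps:
8 = 1 × 5 + 3
5 = 1 × 3 + 2
3 = 1 × 2 + 1
2 = 2 × 1 + 0
Continued fraction: [1; 1, 1, 2]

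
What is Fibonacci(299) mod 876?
221

Matrix identity: Q^n = [[F_(n+1), F_n], [F_n, F_(n-1)]] with Q = [[1,1],[1,0]].
n = 299 = 100101011₂. Square-and-multiply, entries mod 876:
Q^1 = [[1,1],[1,0]]
Q^2 = (Q^1)² = [[2,1],[1,1]]
Q^4 = (Q^2)² = [[5,3],[3,2]]
Q^9 = (Q^4)²·Q = [[55,34],[34,21]]
Q^18 = (Q^9)² = [[677,832],[832,721]]
Q^37 = (Q^18)²·Q = [[173,365],[365,684]]
Q^74 = (Q^37)² = [[218,73],[73,145]]
Q^149 = (Q^74)²·Q = [[512,293],[293,219]]
Q^299 = (Q^149)²·Q = [[660,221],[221,439]]
F_299 mod 876 = Q^299[0][1] = 221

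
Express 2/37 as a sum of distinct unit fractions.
1/19 + 1/703

Greedy algorithm:
2/37: ceiling(37/2) = 19, use 1/19
1/703: ceiling(703/1) = 703, use 1/703
Result: 2/37 = 1/19 + 1/703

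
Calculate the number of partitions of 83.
23338469

p(n) counts ways to write n as a sum of positive integers (order ignored).
Euler's pentagonal recurrence: p(k) = p(k-1) + p(k-2) - p(k-5) - p(k-7) + p(k-12) + p(k-15) - ... (offsets j(3j∓1)/2, signs ++--, p(0)=1, p(<0)=0).
DP table for k = 0..82: p(0)=1, p(1)=1, p(2)=2, p(3)=3, p(4)=5, p(5)=7, p(6)=11, p(7)=15, p(8)=22, p(9)=30, p(10)=42, p(11)=56, p(12)=77, p(13)=101, p(14)=135, p(15)=176, p(16)=231, p(17)=297, p(18)=385, p(19)=490, p(20)=627, p(21)=792, p(22)=1002, p(23)=1255, p(24)=1575, p(25)=1958, p(26)=2436, p(27)=3010, p(28)=3718, p(29)=4565, p(30)=5604, p(31)=6842, p(32)=8349, p(33)=10143, p(34)=12310, p(35)=14883, p(36)=17977, p(37)=21637, p(38)=26015, p(39)=31185, p(40)=37338, p(41)=44583, p(42)=53174, p(43)=63261, p(44)=75175, p(45)=89134, p(46)=105558, p(47)=124754, p(48)=147273, p(49)=173525, p(50)=204226, p(51)=239943, p(52)=281589, p(53)=329931, p(54)=386155, p(55)=451276, p(56)=526823, p(57)=614154, p(58)=715220, p(59)=831820, p(60)=966467, p(61)=1121505, p(62)=1300156, p(63)=1505499, p(64)=1741630, p(65)=2012558, p(66)=2323520, p(67)=2679689, p(68)=3087735, p(69)=3554345, p(70)=4087968, p(71)=4697205, p(72)=5392783, p(73)=6185689, p(74)=7089500, p(75)=8118264, p(76)=9289091, p(77)=10619863, p(78)=12132164, p(79)=13848650, p(80)=15796476, p(81)=18004327, p(82)=20506255.
Final step: p(83) = p(82) + p(81) - p(78) - p(76) + p(71) + p(68) - p(61) - p(57) + p(48) + p(43) - p(32) - p(26) + p(13) + p(6)
= 20506255 + 18004327 - 12132164 - 9289091 + 4697205 + 3087735 - 1121505 - 614154 + 147273 + 63261 - 8349 - 2436 + 101 + 11
= 23338469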